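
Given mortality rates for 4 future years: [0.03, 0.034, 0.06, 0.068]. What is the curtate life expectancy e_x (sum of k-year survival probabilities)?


e_x = sum_{k=1}^{n} k_p_x
k_p_x values:
  1_p_x = 0.97
  2_p_x = 0.93702
  3_p_x = 0.880799
  4_p_x = 0.820904
e_x = 3.6087


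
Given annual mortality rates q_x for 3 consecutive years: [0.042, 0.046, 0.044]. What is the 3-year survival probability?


p_k = 1 - q_k for each year
Survival = product of (1 - q_k)
= 0.958 * 0.954 * 0.956
= 0.8737


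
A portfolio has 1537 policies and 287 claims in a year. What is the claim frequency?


frequency = claims / policies
= 287 / 1537
= 0.1867


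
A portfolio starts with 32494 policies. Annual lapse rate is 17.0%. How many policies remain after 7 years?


remaining = initial * (1 - lapse)^years
= 32494 * (1 - 0.17)^7
= 32494 * 0.271361
= 8817.5884


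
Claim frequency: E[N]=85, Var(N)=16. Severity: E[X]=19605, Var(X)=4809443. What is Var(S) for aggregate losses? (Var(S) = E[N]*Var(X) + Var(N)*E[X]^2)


Var(S) = E[N]*Var(X) + Var(N)*E[X]^2
= 85*4809443 + 16*19605^2
= 408802655 + 6149696400
= 6.5585e+09


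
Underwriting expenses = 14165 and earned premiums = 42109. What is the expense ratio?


Expense ratio = expenses / premiums
= 14165 / 42109
= 0.3364


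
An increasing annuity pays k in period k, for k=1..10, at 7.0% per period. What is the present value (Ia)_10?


(Ia)_n = sum_{k=1}^{n} k * v^k, v = 1/(1+i)
v = 0.934579
Sum computed term by term:
(Ia)_10 = 34.7391


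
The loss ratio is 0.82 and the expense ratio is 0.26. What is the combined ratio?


Combined ratio = loss ratio + expense ratio
= 0.82 + 0.26
= 1.08


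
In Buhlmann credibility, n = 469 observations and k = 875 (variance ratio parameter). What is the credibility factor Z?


Z = n / (n + k)
= 469 / (469 + 875)
= 469 / 1344
= 0.349


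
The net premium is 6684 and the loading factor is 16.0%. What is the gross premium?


Gross = net * (1 + loading)
= 6684 * (1 + 0.16)
= 6684 * 1.16
= 7753.44


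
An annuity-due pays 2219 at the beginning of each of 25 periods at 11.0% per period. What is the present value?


PV_due = PMT * (1-(1+i)^(-n))/i * (1+i)
PV_immediate = 18687.8514
PV_due = 18687.8514 * 1.11
= 20743.5151


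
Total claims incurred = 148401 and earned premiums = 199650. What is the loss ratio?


Loss ratio = claims / premiums
= 148401 / 199650
= 0.7433


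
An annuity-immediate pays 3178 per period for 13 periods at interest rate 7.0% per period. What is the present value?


PV = PMT * (1 - (1+i)^(-n)) / i
= 3178 * (1 - (1+0.07)^(-13)) / 0.07
= 3178 * (1 - 0.414964) / 0.07
= 3178 * 8.357651
= 26560.6141


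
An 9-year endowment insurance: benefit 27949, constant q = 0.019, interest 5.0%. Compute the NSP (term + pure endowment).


Term component = 3521.7582
Pure endowment = 9_p_x * v^9 * benefit = 0.841436 * 0.644609 * 27949 = 15159.4571
NSP = 18681.2153


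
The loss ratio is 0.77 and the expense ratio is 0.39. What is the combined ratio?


Combined ratio = loss ratio + expense ratio
= 0.77 + 0.39
= 1.16


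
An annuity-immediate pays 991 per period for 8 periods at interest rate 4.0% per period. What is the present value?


PV = PMT * (1 - (1+i)^(-n)) / i
= 991 * (1 - (1+0.04)^(-8)) / 0.04
= 991 * (1 - 0.73069) / 0.04
= 991 * 6.732745
= 6672.1502


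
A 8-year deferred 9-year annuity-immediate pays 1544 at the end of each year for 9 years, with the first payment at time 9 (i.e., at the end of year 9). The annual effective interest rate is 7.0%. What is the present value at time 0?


PV at time 8 of the 9-year annuity-immediate:
a_n = 1544 * (1-(1+0.07)^(-9))/0.07 = 10059.5186
Discount back 8 years to time 0:
PV = 10059.5186 * (1+0.07)^(-8)
= 10059.5186 * 0.582009
= 5854.7314


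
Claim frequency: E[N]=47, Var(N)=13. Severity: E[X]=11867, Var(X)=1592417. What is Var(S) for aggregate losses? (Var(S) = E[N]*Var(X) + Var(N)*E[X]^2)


Var(S) = E[N]*Var(X) + Var(N)*E[X]^2
= 47*1592417 + 13*11867^2
= 74843599 + 1830733957
= 1.9056e+09


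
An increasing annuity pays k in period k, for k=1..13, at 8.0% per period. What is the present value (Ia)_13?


(Ia)_n = sum_{k=1}^{n} k * v^k, v = 1/(1+i)
v = 0.925926
Sum computed term by term:
(Ia)_13 = 46.9501


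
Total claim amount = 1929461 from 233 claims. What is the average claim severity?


severity = total / number
= 1929461 / 233
= 8280.9485


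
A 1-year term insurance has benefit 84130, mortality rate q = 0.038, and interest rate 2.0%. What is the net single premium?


NSP = benefit * q * v
v = 1/(1+i) = 0.980392
NSP = 84130 * 0.038 * 0.980392
= 3134.2549


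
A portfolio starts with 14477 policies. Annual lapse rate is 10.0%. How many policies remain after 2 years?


remaining = initial * (1 - lapse)^years
= 14477 * (1 - 0.1)^2
= 14477 * 0.81
= 11726.37


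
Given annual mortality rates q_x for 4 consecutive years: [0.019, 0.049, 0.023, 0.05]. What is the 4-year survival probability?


p_k = 1 - q_k for each year
Survival = product of (1 - q_k)
= 0.981 * 0.951 * 0.977 * 0.95
= 0.8659


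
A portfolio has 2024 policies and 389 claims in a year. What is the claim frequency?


frequency = claims / policies
= 389 / 2024
= 0.1922


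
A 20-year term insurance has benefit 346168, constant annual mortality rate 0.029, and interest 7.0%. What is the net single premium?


NSP = benefit * sum_{k=0}^{n-1} k_p_x * q * v^(k+1)
With constant q=0.029, v=0.934579
Sum = 0.250908
NSP = 346168 * 0.250908
= 86856.2389


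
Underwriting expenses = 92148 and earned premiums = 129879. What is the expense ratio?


Expense ratio = expenses / premiums
= 92148 / 129879
= 0.7095


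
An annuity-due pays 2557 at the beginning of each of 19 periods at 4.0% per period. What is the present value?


PV_due = PMT * (1-(1+i)^(-n))/i * (1+i)
PV_immediate = 33583.483
PV_due = 33583.483 * 1.04
= 34926.8224


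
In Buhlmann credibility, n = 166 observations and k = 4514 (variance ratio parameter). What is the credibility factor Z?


Z = n / (n + k)
= 166 / (166 + 4514)
= 166 / 4680
= 0.0355


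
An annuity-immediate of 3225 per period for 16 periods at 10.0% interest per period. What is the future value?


FV = PMT * ((1+i)^n - 1) / i
= 3225 * ((1.1)^16 - 1) / 0.1
= 3225 * (4.594973 - 1) / 0.1
= 115937.8788


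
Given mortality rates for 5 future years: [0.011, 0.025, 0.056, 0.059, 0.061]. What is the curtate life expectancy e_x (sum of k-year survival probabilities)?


e_x = sum_{k=1}^{n} k_p_x
k_p_x values:
  1_p_x = 0.989
  2_p_x = 0.964275
  3_p_x = 0.910276
  4_p_x = 0.856569
  5_p_x = 0.804319
e_x = 4.5244


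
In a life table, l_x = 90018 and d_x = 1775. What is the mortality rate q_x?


q_x = d_x / l_x
= 1775 / 90018
= 0.0197


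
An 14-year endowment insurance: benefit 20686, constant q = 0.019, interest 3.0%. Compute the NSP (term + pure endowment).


Term component = 3967.1463
Pure endowment = 14_p_x * v^14 * benefit = 0.76448 * 0.661118 * 20686 = 10454.9384
NSP = 14422.0847


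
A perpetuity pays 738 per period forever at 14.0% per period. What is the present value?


PV = PMT / i
= 738 / 0.14
= 5271.4286


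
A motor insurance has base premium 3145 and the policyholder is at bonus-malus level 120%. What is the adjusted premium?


adjusted = base * BM_level / 100
= 3145 * 120 / 100
= 3145 * 1.2
= 3774.0


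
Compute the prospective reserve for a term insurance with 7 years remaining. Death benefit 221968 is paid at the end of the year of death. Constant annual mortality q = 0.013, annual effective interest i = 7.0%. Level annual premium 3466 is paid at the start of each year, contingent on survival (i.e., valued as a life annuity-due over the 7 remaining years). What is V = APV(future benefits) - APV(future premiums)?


v = 1/(1+i) = 0.934579
APV(future benefits) per unit = sum_{k=0}^{6} k_p_x * q * v^(k+1) = 0.067625
APV(future benefits) = 221968 * 0.067625 = 15010.5164
Life annuity-due factor ä_{x:7} = sum_{k=0}^{6} k_p_x * v^k = 5.566032
APV(future premiums) = 3466 * 5.566032 = 19291.8666
V = 15010.5164 - 19291.8666
= -4281.3501


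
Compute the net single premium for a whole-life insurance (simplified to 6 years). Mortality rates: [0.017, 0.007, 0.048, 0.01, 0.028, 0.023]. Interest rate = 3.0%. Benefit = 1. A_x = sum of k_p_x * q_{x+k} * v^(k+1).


v = 0.970874
Year 0: k_p_x=1.0, q=0.017, term=0.016505
Year 1: k_p_x=0.983, q=0.007, term=0.006486
Year 2: k_p_x=0.976119, q=0.048, term=0.042878
Year 3: k_p_x=0.929265, q=0.01, term=0.008256
Year 4: k_p_x=0.919973, q=0.028, term=0.02222
Year 5: k_p_x=0.894213, q=0.023, term=0.017224
A_x = 0.1136


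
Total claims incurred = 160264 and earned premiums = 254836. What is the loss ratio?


Loss ratio = claims / premiums
= 160264 / 254836
= 0.6289


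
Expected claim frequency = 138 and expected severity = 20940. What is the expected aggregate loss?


E[S] = E[N] * E[X]
= 138 * 20940
= 2.8897e+06


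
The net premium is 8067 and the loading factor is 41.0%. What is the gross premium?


Gross = net * (1 + loading)
= 8067 * (1 + 0.41)
= 8067 * 1.41
= 11374.47


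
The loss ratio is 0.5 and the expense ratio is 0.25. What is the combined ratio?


Combined ratio = loss ratio + expense ratio
= 0.5 + 0.25
= 0.75


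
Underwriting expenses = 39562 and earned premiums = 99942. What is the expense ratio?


Expense ratio = expenses / premiums
= 39562 / 99942
= 0.3958


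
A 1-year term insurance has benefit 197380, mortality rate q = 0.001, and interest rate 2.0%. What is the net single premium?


NSP = benefit * q * v
v = 1/(1+i) = 0.980392
NSP = 197380 * 0.001 * 0.980392
= 193.5098


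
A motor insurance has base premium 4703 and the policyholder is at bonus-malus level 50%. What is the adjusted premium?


adjusted = base * BM_level / 100
= 4703 * 50 / 100
= 4703 * 0.5
= 2351.5


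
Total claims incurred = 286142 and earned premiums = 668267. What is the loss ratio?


Loss ratio = claims / premiums
= 286142 / 668267
= 0.4282


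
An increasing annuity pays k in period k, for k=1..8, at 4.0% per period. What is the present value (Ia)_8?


(Ia)_n = sum_{k=1}^{n} k * v^k, v = 1/(1+i)
v = 0.961538
Sum computed term by term:
(Ia)_8 = 28.9133


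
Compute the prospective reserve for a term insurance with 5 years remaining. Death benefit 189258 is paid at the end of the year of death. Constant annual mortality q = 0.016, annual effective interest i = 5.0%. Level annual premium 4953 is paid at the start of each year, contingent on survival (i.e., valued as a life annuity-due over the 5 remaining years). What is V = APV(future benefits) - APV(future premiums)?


v = 1/(1+i) = 0.952381
APV(future benefits) per unit = sum_{k=0}^{4} k_p_x * q * v^(k+1) = 0.067196
APV(future benefits) = 189258 * 0.067196 = 12717.3089
Life annuity-due factor ä_{x:5} = sum_{k=0}^{4} k_p_x * v^k = 4.409713
APV(future premiums) = 4953 * 4.409713 = 21841.3067
V = 12717.3089 - 21841.3067
= -9123.9978


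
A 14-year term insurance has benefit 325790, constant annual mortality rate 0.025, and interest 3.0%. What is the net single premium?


NSP = benefit * sum_{k=0}^{n-1} k_p_x * q * v^(k+1)
With constant q=0.025, v=0.970874
Sum = 0.243721
NSP = 325790 * 0.243721
= 79401.895


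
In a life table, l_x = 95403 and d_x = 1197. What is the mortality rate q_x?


q_x = d_x / l_x
= 1197 / 95403
= 0.0125


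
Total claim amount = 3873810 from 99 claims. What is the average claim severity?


severity = total / number
= 3873810 / 99
= 39129.3939


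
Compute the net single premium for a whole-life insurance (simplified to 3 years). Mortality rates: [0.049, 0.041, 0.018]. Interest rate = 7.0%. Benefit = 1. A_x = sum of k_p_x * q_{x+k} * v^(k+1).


v = 0.934579
Year 0: k_p_x=1.0, q=0.049, term=0.045794
Year 1: k_p_x=0.951, q=0.041, term=0.034056
Year 2: k_p_x=0.912009, q=0.018, term=0.0134
A_x = 0.0933


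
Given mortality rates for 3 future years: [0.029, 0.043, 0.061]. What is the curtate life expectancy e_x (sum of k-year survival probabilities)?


e_x = sum_{k=1}^{n} k_p_x
k_p_x values:
  1_p_x = 0.971
  2_p_x = 0.929247
  3_p_x = 0.872563
e_x = 2.7728


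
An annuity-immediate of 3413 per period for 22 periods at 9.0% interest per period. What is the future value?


FV = PMT * ((1+i)^n - 1) / i
= 3413 * ((1.09)^22 - 1) / 0.09
= 3413 * (6.6586 - 1) / 0.09
= 214586.7031


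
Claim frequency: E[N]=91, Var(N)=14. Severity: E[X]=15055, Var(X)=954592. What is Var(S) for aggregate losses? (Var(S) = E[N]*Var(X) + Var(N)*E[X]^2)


Var(S) = E[N]*Var(X) + Var(N)*E[X]^2
= 91*954592 + 14*15055^2
= 86867872 + 3173142350
= 3.2600e+09


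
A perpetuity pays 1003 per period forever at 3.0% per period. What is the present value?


PV = PMT / i
= 1003 / 0.03
= 33433.3333


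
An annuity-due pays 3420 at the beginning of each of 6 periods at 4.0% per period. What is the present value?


PV_due = PMT * (1-(1+i)^(-n))/i * (1+i)
PV_immediate = 17928.1081
PV_due = 17928.1081 * 1.04
= 18645.2324


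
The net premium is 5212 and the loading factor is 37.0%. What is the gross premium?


Gross = net * (1 + loading)
= 5212 * (1 + 0.37)
= 5212 * 1.37
= 7140.44


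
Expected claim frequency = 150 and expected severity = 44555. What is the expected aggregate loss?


E[S] = E[N] * E[X]
= 150 * 44555
= 6.6832e+06


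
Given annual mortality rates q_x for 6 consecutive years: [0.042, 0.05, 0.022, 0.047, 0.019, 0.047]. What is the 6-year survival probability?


p_k = 1 - q_k for each year
Survival = product of (1 - q_k)
= 0.958 * 0.95 * 0.978 * 0.953 * 0.981 * 0.953
= 0.793


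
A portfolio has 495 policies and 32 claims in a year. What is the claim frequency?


frequency = claims / policies
= 32 / 495
= 0.0646


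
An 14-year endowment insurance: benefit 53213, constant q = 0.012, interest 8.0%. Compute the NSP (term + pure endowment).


Term component = 4945.2155
Pure endowment = 14_p_x * v^14 * benefit = 0.844495 * 0.340461 * 53213 = 15299.6815
NSP = 20244.897


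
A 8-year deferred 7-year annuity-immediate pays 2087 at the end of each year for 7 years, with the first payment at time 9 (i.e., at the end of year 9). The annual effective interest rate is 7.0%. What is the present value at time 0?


PV at time 8 of the 7-year annuity-immediate:
a_n = 2087 * (1-(1+0.07)^(-7))/0.07 = 11247.447
Discount back 8 years to time 0:
PV = 11247.447 * (1+0.07)^(-8)
= 11247.447 * 0.582009
= 6546.1165


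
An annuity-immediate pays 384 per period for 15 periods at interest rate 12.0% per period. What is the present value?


PV = PMT * (1 - (1+i)^(-n)) / i
= 384 * (1 - (1+0.12)^(-15)) / 0.12
= 384 * (1 - 0.182696) / 0.12
= 384 * 6.810864
= 2615.372


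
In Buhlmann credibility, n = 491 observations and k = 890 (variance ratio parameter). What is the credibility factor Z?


Z = n / (n + k)
= 491 / (491 + 890)
= 491 / 1381
= 0.3555


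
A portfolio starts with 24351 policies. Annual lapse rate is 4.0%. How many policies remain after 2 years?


remaining = initial * (1 - lapse)^years
= 24351 * (1 - 0.04)^2
= 24351 * 0.9216
= 22441.8816


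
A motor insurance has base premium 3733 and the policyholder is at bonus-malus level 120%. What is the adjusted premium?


adjusted = base * BM_level / 100
= 3733 * 120 / 100
= 3733 * 1.2
= 4479.6


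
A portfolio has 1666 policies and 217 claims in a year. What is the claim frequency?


frequency = claims / policies
= 217 / 1666
= 0.1303


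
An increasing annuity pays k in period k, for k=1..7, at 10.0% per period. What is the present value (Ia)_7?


(Ia)_n = sum_{k=1}^{n} k * v^k, v = 1/(1+i)
v = 0.909091
Sum computed term by term:
(Ia)_7 = 17.6315


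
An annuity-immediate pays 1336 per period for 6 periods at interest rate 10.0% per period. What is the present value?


PV = PMT * (1 - (1+i)^(-n)) / i
= 1336 * (1 - (1+0.1)^(-6)) / 0.1
= 1336 * (1 - 0.564474) / 0.1
= 1336 * 4.355261
= 5818.6283


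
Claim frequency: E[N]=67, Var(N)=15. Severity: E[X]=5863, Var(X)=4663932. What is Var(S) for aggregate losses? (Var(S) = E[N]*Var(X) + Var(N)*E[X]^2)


Var(S) = E[N]*Var(X) + Var(N)*E[X]^2
= 67*4663932 + 15*5863^2
= 312483444 + 515621535
= 8.2810e+08


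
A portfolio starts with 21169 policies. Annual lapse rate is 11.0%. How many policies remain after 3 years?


remaining = initial * (1 - lapse)^years
= 21169 * (1 - 0.11)^3
= 21169 * 0.704969
= 14923.4888


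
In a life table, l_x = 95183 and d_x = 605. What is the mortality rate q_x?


q_x = d_x / l_x
= 605 / 95183
= 0.0064


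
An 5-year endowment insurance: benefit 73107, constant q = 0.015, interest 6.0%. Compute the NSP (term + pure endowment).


Term component = 4490.669
Pure endowment = 5_p_x * v^5 * benefit = 0.927217 * 0.747258 * 73107 = 50653.6551
NSP = 55144.3241


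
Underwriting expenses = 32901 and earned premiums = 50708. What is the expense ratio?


Expense ratio = expenses / premiums
= 32901 / 50708
= 0.6488


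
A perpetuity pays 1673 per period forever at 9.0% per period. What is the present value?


PV = PMT / i
= 1673 / 0.09
= 18588.8889


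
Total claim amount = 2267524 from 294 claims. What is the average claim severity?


severity = total / number
= 2267524 / 294
= 7712.6667


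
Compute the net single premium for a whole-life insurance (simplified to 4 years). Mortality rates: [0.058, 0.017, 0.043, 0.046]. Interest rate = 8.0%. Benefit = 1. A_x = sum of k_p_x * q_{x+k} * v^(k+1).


v = 0.925926
Year 0: k_p_x=1.0, q=0.058, term=0.053704
Year 1: k_p_x=0.942, q=0.017, term=0.013729
Year 2: k_p_x=0.925986, q=0.043, term=0.031608
Year 3: k_p_x=0.886169, q=0.046, term=0.029963
A_x = 0.129


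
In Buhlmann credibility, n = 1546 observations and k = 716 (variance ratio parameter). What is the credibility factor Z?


Z = n / (n + k)
= 1546 / (1546 + 716)
= 1546 / 2262
= 0.6835


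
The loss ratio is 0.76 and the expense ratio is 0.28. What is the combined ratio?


Combined ratio = loss ratio + expense ratio
= 0.76 + 0.28
= 1.04


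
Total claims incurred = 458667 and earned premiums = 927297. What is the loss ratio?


Loss ratio = claims / premiums
= 458667 / 927297
= 0.4946


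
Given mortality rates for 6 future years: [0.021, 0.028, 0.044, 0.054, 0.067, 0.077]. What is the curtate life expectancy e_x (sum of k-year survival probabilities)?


e_x = sum_{k=1}^{n} k_p_x
k_p_x values:
  1_p_x = 0.979
  2_p_x = 0.951588
  3_p_x = 0.909718
  4_p_x = 0.860593
  5_p_x = 0.802934
  6_p_x = 0.741108
e_x = 5.2449


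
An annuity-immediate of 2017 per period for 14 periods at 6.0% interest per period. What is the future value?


FV = PMT * ((1+i)^n - 1) / i
= 2017 * ((1.06)^14 - 1) / 0.06
= 2017 * (2.260904 - 1) / 0.06
= 42387.388


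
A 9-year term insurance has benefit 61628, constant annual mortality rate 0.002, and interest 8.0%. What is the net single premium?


NSP = benefit * sum_{k=0}^{n-1} k_p_x * q * v^(k+1)
With constant q=0.002, v=0.925926
Sum = 0.012407
NSP = 61628 * 0.012407
= 764.6138


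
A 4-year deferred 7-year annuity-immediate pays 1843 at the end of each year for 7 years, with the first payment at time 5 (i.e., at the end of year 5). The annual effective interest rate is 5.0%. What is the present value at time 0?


PV at time 4 of the 7-year annuity-immediate:
a_n = 1843 * (1-(1+0.05)^(-7))/0.05 = 10664.2862
Discount back 4 years to time 0:
PV = 10664.2862 * (1+0.05)^(-4)
= 10664.2862 * 0.822702
= 8773.5346


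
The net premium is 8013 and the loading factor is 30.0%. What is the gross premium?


Gross = net * (1 + loading)
= 8013 * (1 + 0.3)
= 8013 * 1.3
= 10416.9


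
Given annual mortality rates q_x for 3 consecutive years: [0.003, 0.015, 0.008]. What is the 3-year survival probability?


p_k = 1 - q_k for each year
Survival = product of (1 - q_k)
= 0.997 * 0.985 * 0.992
= 0.9742


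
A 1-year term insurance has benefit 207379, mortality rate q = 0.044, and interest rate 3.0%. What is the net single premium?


NSP = benefit * q * v
v = 1/(1+i) = 0.970874
NSP = 207379 * 0.044 * 0.970874
= 8858.9087


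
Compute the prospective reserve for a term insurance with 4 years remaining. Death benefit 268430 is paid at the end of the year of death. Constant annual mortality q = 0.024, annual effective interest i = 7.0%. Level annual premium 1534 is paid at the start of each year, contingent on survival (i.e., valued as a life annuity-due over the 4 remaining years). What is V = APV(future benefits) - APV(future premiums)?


v = 1/(1+i) = 0.934579
APV(future benefits) per unit = sum_{k=0}^{3} k_p_x * q * v^(k+1) = 0.078574
APV(future benefits) = 268430 * 0.078574 = 21091.6139
Life annuity-due factor ä_{x:4} = sum_{k=0}^{3} k_p_x * v^k = 3.50309
APV(future premiums) = 1534 * 3.50309 = 5373.7401
V = 21091.6139 - 5373.7401
= 15717.8738


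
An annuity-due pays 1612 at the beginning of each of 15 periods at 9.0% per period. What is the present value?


PV_due = PMT * (1-(1+i)^(-n))/i * (1+i)
PV_immediate = 12993.8297
PV_due = 12993.8297 * 1.09
= 14163.2744


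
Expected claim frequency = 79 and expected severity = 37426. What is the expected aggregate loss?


E[S] = E[N] * E[X]
= 79 * 37426
= 2.9567e+06


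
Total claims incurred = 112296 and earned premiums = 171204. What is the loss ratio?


Loss ratio = claims / premiums
= 112296 / 171204
= 0.6559


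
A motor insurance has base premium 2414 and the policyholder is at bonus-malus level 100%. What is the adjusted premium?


adjusted = base * BM_level / 100
= 2414 * 100 / 100
= 2414 * 1.0
= 2414.0


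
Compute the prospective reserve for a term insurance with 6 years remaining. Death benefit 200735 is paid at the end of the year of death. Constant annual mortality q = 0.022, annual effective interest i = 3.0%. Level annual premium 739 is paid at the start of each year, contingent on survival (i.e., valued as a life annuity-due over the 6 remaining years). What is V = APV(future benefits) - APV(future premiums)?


v = 1/(1+i) = 0.970874
APV(future benefits) per unit = sum_{k=0}^{5} k_p_x * q * v^(k+1) = 0.113029
APV(future benefits) = 200735 * 0.113029 = 22688.8346
Life annuity-due factor ä_{x:6} = sum_{k=0}^{5} k_p_x * v^k = 5.291803
APV(future premiums) = 739 * 5.291803 = 3910.6421
V = 22688.8346 - 3910.6421
= 18778.1925


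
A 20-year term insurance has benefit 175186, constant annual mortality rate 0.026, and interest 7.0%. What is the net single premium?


NSP = benefit * sum_{k=0}^{n-1} k_p_x * q * v^(k+1)
With constant q=0.026, v=0.934579
Sum = 0.229509
NSP = 175186 * 0.229509
= 40206.7663


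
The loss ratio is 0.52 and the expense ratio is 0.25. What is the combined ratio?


Combined ratio = loss ratio + expense ratio
= 0.52 + 0.25
= 0.77


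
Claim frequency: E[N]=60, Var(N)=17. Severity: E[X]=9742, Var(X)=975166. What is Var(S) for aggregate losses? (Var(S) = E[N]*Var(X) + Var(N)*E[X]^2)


Var(S) = E[N]*Var(X) + Var(N)*E[X]^2
= 60*975166 + 17*9742^2
= 58509960 + 1613411588
= 1.6719e+09


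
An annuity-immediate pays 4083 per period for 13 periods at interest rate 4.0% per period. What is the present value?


PV = PMT * (1 - (1+i)^(-n)) / i
= 4083 * (1 - (1+0.04)^(-13)) / 0.04
= 4083 * (1 - 0.600574) / 0.04
= 4083 * 9.985648
= 40771.4002


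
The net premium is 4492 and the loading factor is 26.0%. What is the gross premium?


Gross = net * (1 + loading)
= 4492 * (1 + 0.26)
= 4492 * 1.26
= 5659.92


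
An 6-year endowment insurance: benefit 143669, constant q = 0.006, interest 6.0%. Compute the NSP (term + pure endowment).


Term component = 4179.9894
Pure endowment = 6_p_x * v^6 * benefit = 0.964536 * 0.704961 * 143669 = 97689.1169
NSP = 101869.1063


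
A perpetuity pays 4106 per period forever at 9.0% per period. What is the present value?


PV = PMT / i
= 4106 / 0.09
= 45622.2222


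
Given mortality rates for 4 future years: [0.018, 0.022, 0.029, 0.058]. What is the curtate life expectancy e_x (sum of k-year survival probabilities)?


e_x = sum_{k=1}^{n} k_p_x
k_p_x values:
  1_p_x = 0.982
  2_p_x = 0.960396
  3_p_x = 0.932545
  4_p_x = 0.878457
e_x = 3.7534


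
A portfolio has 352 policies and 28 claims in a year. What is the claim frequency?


frequency = claims / policies
= 28 / 352
= 0.0795


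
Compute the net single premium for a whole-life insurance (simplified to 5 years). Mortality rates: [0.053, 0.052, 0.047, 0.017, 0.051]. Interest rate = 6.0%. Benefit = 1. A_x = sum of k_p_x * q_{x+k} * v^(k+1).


v = 0.943396
Year 0: k_p_x=1.0, q=0.053, term=0.05
Year 1: k_p_x=0.947, q=0.052, term=0.043827
Year 2: k_p_x=0.897756, q=0.047, term=0.035427
Year 3: k_p_x=0.855561, q=0.017, term=0.011521
Year 4: k_p_x=0.841017, q=0.051, term=0.032051
A_x = 0.1728


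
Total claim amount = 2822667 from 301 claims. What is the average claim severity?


severity = total / number
= 2822667 / 301
= 9377.6312


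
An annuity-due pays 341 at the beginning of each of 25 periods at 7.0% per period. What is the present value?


PV_due = PMT * (1-(1+i)^(-n))/i * (1+i)
PV_immediate = 3973.8719
PV_due = 3973.8719 * 1.07
= 4252.0429


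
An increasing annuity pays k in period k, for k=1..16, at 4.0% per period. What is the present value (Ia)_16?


(Ia)_n = sum_{k=1}^{n} k * v^k, v = 1/(1+i)
v = 0.961538
Sum computed term by term:
(Ia)_16 = 89.3964


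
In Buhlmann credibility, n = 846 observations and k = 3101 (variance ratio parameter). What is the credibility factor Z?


Z = n / (n + k)
= 846 / (846 + 3101)
= 846 / 3947
= 0.2143


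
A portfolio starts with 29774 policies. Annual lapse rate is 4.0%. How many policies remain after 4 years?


remaining = initial * (1 - lapse)^years
= 29774 * (1 - 0.04)^4
= 29774 * 0.849347
= 25288.4445


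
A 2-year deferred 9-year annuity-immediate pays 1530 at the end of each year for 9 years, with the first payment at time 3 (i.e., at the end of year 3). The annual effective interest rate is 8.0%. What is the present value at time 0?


PV at time 2 of the 9-year annuity-immediate:
a_n = 1530 * (1-(1+0.08)^(-9))/0.08 = 9557.7385
Discount back 2 years to time 0:
PV = 9557.7385 * (1+0.08)^(-2)
= 9557.7385 * 0.857339
= 8194.2203


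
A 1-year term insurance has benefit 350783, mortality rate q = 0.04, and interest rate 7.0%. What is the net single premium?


NSP = benefit * q * v
v = 1/(1+i) = 0.934579
NSP = 350783 * 0.04 * 0.934579
= 13113.3832


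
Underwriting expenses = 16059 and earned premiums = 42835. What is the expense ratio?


Expense ratio = expenses / premiums
= 16059 / 42835
= 0.3749


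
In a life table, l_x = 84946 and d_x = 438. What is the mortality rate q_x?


q_x = d_x / l_x
= 438 / 84946
= 0.0052


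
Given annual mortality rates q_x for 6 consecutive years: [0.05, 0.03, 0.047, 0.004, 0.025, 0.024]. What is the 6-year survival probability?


p_k = 1 - q_k for each year
Survival = product of (1 - q_k)
= 0.95 * 0.97 * 0.953 * 0.996 * 0.975 * 0.976
= 0.8323


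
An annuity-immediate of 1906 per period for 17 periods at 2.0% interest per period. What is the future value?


FV = PMT * ((1+i)^n - 1) / i
= 1906 * ((1.02)^17 - 1) / 0.02
= 1906 * (1.400241 - 1) / 0.02
= 38143.0072


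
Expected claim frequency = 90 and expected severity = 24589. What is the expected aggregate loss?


E[S] = E[N] * E[X]
= 90 * 24589
= 2.2130e+06


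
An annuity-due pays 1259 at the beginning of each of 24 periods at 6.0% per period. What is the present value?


PV_due = PMT * (1-(1+i)^(-n))/i * (1+i)
PV_immediate = 15800.9001
PV_due = 15800.9001 * 1.06
= 16748.9541


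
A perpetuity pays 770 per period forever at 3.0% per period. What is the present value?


PV = PMT / i
= 770 / 0.03
= 25666.6667


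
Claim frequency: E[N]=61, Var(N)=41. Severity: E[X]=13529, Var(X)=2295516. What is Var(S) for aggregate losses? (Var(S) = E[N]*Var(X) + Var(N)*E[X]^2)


Var(S) = E[N]*Var(X) + Var(N)*E[X]^2
= 61*2295516 + 41*13529^2
= 140026476 + 7504387481
= 7.6444e+09


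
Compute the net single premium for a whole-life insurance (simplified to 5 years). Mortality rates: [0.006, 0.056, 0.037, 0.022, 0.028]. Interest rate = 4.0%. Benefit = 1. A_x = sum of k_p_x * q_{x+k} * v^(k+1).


v = 0.961538
Year 0: k_p_x=1.0, q=0.006, term=0.005769
Year 1: k_p_x=0.994, q=0.056, term=0.051464
Year 2: k_p_x=0.938336, q=0.037, term=0.030865
Year 3: k_p_x=0.903618, q=0.022, term=0.016993
Year 4: k_p_x=0.883738, q=0.028, term=0.020338
A_x = 0.1254


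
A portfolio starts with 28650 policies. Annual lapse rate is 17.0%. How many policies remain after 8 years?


remaining = initial * (1 - lapse)^years
= 28650 * (1 - 0.17)^8
= 28650 * 0.225229
= 6452.8172


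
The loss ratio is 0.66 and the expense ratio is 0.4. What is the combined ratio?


Combined ratio = loss ratio + expense ratio
= 0.66 + 0.4
= 1.06


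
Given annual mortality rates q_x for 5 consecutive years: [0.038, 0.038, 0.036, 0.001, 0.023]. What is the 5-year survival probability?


p_k = 1 - q_k for each year
Survival = product of (1 - q_k)
= 0.962 * 0.962 * 0.964 * 0.999 * 0.977
= 0.8707


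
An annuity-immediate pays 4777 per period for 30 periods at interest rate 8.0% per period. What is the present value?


PV = PMT * (1 - (1+i)^(-n)) / i
= 4777 * (1 - (1+0.08)^(-30)) / 0.08
= 4777 * (1 - 0.099377) / 0.08
= 4777 * 11.257783
= 53778.431


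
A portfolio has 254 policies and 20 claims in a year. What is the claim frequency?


frequency = claims / policies
= 20 / 254
= 0.0787


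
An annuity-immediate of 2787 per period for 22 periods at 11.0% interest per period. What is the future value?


FV = PMT * ((1+i)^n - 1) / i
= 2787 * ((1.11)^22 - 1) / 0.11
= 2787 * (9.933574 - 1) / 0.11
= 226344.2805


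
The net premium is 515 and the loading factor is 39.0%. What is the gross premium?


Gross = net * (1 + loading)
= 515 * (1 + 0.39)
= 515 * 1.39
= 715.85


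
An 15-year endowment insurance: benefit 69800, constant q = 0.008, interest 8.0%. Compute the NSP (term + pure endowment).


Term component = 4572.1575
Pure endowment = 15_p_x * v^15 * benefit = 0.886493 * 0.315242 * 69800 = 19506.2674
NSP = 24078.4249


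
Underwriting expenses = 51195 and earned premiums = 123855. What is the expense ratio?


Expense ratio = expenses / premiums
= 51195 / 123855
= 0.4133


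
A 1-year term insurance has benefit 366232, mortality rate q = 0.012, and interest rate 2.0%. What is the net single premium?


NSP = benefit * q * v
v = 1/(1+i) = 0.980392
NSP = 366232 * 0.012 * 0.980392
= 4308.6118


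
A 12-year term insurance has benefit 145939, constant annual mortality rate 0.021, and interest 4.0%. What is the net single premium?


NSP = benefit * sum_{k=0}^{n-1} k_p_x * q * v^(k+1)
With constant q=0.021, v=0.961538
Sum = 0.177583
NSP = 145939 * 0.177583
= 25916.2835


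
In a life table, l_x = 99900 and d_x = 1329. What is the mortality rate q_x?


q_x = d_x / l_x
= 1329 / 99900
= 0.0133


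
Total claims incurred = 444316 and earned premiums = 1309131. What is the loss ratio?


Loss ratio = claims / premiums
= 444316 / 1309131
= 0.3394


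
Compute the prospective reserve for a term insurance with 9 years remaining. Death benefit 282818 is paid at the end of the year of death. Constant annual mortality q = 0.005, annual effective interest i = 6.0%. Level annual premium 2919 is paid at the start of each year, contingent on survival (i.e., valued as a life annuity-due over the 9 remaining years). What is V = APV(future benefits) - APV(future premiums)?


v = 1/(1+i) = 0.943396
APV(future benefits) per unit = sum_{k=0}^{8} k_p_x * q * v^(k+1) = 0.033401
APV(future benefits) = 282818 * 0.033401 = 9446.348
Life annuity-due factor ä_{x:9} = sum_{k=0}^{8} k_p_x * v^k = 7.08097
APV(future premiums) = 2919 * 7.08097 = 20669.3516
V = 9446.348 - 20669.3516
= -11223.0035


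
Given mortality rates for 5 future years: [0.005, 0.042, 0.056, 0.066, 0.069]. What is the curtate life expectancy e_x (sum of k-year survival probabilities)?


e_x = sum_{k=1}^{n} k_p_x
k_p_x values:
  1_p_x = 0.995
  2_p_x = 0.95321
  3_p_x = 0.89983
  4_p_x = 0.840441
  5_p_x = 0.782451
e_x = 4.4709


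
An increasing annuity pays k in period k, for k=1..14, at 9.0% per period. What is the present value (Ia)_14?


(Ia)_n = sum_{k=1}^{n} k * v^k, v = 1/(1+i)
v = 0.917431
Sum computed term by term:
(Ia)_14 = 47.7495


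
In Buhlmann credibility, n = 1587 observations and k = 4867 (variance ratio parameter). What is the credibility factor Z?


Z = n / (n + k)
= 1587 / (1587 + 4867)
= 1587 / 6454
= 0.2459


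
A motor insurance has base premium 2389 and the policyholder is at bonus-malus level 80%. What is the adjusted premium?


adjusted = base * BM_level / 100
= 2389 * 80 / 100
= 2389 * 0.8
= 1911.2


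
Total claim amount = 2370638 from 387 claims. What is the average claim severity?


severity = total / number
= 2370638 / 387
= 6125.6796


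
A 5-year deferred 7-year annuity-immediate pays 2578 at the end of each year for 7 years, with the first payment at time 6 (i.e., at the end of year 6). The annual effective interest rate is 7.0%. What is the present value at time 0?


PV at time 5 of the 7-year annuity-immediate:
a_n = 2578 * (1-(1+0.07)^(-7))/0.07 = 13893.5881
Discount back 5 years to time 0:
PV = 13893.5881 * (1+0.07)^(-5)
= 13893.5881 * 0.712986
= 9905.9363


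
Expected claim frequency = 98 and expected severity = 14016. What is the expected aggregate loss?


E[S] = E[N] * E[X]
= 98 * 14016
= 1.3736e+06


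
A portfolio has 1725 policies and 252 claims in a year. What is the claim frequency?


frequency = claims / policies
= 252 / 1725
= 0.1461


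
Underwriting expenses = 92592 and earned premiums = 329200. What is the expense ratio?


Expense ratio = expenses / premiums
= 92592 / 329200
= 0.2813


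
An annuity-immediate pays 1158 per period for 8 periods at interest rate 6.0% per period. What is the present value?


PV = PMT * (1 - (1+i)^(-n)) / i
= 1158 * (1 - (1+0.06)^(-8)) / 0.06
= 1158 * (1 - 0.627412) / 0.06
= 1158 * 6.209794
= 7190.9412


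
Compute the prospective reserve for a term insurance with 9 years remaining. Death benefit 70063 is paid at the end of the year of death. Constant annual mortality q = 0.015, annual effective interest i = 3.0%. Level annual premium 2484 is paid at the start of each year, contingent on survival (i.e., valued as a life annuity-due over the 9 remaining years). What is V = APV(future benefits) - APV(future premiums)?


v = 1/(1+i) = 0.970874
APV(future benefits) per unit = sum_{k=0}^{8} k_p_x * q * v^(k+1) = 0.110351
APV(future benefits) = 70063 * 0.110351 = 7731.5458
Life annuity-due factor ä_{x:9} = sum_{k=0}^{8} k_p_x * v^k = 7.577459
APV(future premiums) = 2484 * 7.577459 = 18822.407
V = 7731.5458 - 18822.407
= -11090.8612


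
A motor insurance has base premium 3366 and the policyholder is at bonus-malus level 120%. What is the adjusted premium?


adjusted = base * BM_level / 100
= 3366 * 120 / 100
= 3366 * 1.2
= 4039.2


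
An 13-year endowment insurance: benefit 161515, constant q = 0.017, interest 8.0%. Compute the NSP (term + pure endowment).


Term component = 19978.0576
Pure endowment = 13_p_x * v^13 * benefit = 0.800195 * 0.367698 * 161515 = 47522.5539
NSP = 67500.6115


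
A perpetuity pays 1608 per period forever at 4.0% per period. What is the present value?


PV = PMT / i
= 1608 / 0.04
= 40200.0


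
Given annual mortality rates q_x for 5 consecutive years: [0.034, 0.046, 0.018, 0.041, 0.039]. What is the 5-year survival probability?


p_k = 1 - q_k for each year
Survival = product of (1 - q_k)
= 0.966 * 0.954 * 0.982 * 0.959 * 0.961
= 0.834


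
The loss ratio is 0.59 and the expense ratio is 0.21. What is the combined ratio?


Combined ratio = loss ratio + expense ratio
= 0.59 + 0.21
= 0.8


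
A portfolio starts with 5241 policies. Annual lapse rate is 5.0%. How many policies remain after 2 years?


remaining = initial * (1 - lapse)^years
= 5241 * (1 - 0.05)^2
= 5241 * 0.9025
= 4730.0025


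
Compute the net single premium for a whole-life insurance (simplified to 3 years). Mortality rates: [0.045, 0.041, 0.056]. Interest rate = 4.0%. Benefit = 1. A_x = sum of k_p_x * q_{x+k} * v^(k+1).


v = 0.961538
Year 0: k_p_x=1.0, q=0.045, term=0.043269
Year 1: k_p_x=0.955, q=0.041, term=0.036201
Year 2: k_p_x=0.915845, q=0.056, term=0.045594
A_x = 0.1251


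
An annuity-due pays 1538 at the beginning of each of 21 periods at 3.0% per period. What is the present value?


PV_due = PMT * (1-(1+i)^(-n))/i * (1+i)
PV_immediate = 23708.3071
PV_due = 23708.3071 * 1.03
= 24419.5563


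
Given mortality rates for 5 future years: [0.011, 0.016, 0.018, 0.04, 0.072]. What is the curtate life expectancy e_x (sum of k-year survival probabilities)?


e_x = sum_{k=1}^{n} k_p_x
k_p_x values:
  1_p_x = 0.989
  2_p_x = 0.973176
  3_p_x = 0.955659
  4_p_x = 0.917432
  5_p_x = 0.851377
e_x = 4.6866


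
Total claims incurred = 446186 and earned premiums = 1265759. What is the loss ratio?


Loss ratio = claims / premiums
= 446186 / 1265759
= 0.3525


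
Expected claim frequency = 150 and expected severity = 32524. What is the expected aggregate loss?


E[S] = E[N] * E[X]
= 150 * 32524
= 4.8786e+06


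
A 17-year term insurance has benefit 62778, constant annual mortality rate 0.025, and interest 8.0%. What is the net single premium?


NSP = benefit * sum_{k=0}^{n-1} k_p_x * q * v^(k+1)
With constant q=0.025, v=0.925926
Sum = 0.196252
NSP = 62778 * 0.196252
= 12320.3078


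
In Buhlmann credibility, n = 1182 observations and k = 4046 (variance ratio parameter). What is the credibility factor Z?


Z = n / (n + k)
= 1182 / (1182 + 4046)
= 1182 / 5228
= 0.2261


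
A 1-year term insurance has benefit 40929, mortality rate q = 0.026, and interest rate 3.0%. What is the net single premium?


NSP = benefit * q * v
v = 1/(1+i) = 0.970874
NSP = 40929 * 0.026 * 0.970874
= 1033.1592


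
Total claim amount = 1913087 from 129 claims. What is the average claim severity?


severity = total / number
= 1913087 / 129
= 14830.1318


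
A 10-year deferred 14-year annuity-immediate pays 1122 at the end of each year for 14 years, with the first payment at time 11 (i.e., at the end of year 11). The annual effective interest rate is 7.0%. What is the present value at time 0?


PV at time 10 of the 14-year annuity-immediate:
a_n = 1122 * (1-(1+0.07)^(-14))/0.07 = 9812.4151
Discount back 10 years to time 0:
PV = 9812.4151 * (1+0.07)^(-10)
= 9812.4151 * 0.508349
= 4988.1343


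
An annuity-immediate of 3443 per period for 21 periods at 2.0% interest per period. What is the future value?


FV = PMT * ((1+i)^n - 1) / i
= 3443 * ((1.02)^21 - 1) / 0.02
= 3443 * (1.515666 - 1) / 0.02
= 88771.9611


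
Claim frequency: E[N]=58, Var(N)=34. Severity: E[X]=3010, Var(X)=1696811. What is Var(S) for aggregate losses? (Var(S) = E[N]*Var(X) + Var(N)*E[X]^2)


Var(S) = E[N]*Var(X) + Var(N)*E[X]^2
= 58*1696811 + 34*3010^2
= 98415038 + 308043400
= 4.0646e+08


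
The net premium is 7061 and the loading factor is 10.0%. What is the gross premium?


Gross = net * (1 + loading)
= 7061 * (1 + 0.1)
= 7061 * 1.1
= 7767.1


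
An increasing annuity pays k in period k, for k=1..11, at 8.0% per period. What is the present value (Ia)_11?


(Ia)_n = sum_{k=1}^{n} k * v^k, v = 1/(1+i)
v = 0.925926
Sum computed term by term:
(Ia)_11 = 37.4046


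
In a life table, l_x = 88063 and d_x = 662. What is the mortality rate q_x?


q_x = d_x / l_x
= 662 / 88063
= 0.0075
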